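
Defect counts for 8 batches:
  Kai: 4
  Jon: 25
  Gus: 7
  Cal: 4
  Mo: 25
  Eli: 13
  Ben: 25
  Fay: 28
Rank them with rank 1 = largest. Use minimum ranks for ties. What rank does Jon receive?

2

Sorted (descending): 28, 25, 25, 25, 13, 7, 4, 4
The 3 values of 25 occupy positions 2–4 → each gets rank 2.
The 2 values of 4 occupy positions 7–8 → each gets rank 7.
Jon has value 25 → rank 2.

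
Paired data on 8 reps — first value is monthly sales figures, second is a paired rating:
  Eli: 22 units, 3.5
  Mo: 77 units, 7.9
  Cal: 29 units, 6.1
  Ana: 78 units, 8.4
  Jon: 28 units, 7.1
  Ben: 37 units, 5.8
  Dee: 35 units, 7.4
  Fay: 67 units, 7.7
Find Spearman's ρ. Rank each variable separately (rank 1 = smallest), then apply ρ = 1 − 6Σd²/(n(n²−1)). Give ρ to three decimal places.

Ranks of variable 1: 1, 7, 3, 8, 2, 5, 4, 6
Ranks of variable 2: 1, 7, 3, 8, 4, 2, 5, 6
d = r₁ − r₂: 0, 0, 0, 0, -2, 3, -1, 0
d²: 0, 0, 0, 0, 4, 9, 1, 0; Σd² = 14
ρ = 1 − 6·14/(8·63) = 1 − 84/504 = 0.833

0.833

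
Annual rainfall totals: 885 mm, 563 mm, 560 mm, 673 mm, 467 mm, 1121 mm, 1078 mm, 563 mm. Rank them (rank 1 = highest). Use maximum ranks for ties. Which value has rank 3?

Sorted (descending): 1121, 1078, 885, 673, 563, 563, 560, 467
The 2 values of 563 occupy positions 5–6 → each gets rank 6.
Rank 3 → value 885.

885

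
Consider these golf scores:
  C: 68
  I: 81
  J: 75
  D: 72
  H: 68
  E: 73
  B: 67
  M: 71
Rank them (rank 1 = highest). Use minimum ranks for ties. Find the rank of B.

Sorted (descending): 81, 75, 73, 72, 71, 68, 68, 67
The 2 values of 68 occupy positions 6–7 → each gets rank 6.
B has value 67 → rank 8.

8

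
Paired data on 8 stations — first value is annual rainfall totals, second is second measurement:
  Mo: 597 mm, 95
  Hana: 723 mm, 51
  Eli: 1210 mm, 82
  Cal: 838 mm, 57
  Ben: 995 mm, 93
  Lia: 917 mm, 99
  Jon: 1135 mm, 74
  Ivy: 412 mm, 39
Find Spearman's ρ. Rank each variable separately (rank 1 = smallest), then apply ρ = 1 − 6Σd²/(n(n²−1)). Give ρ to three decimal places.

Ranks of variable 1: 2, 3, 8, 4, 6, 5, 7, 1
Ranks of variable 2: 7, 2, 5, 3, 6, 8, 4, 1
d = r₁ − r₂: -5, 1, 3, 1, 0, -3, 3, 0
d²: 25, 1, 9, 1, 0, 9, 9, 0; Σd² = 54
ρ = 1 − 6·54/(8·63) = 1 − 324/504 = 0.357

0.357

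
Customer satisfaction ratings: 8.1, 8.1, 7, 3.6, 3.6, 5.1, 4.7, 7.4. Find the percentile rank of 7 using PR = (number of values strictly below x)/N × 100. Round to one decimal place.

N = 8.
Strictly below 7: 4. Equal to 7: 1.
PR = 4/8 × 100 = 50.0

50.0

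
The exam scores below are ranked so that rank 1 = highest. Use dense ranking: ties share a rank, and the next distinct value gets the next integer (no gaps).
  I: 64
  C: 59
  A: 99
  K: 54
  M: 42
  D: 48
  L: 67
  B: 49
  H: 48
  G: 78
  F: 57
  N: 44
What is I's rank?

4

Sorted (descending): 99, 78, 67, 64, 59, 57, 54, 49, 48, 48, 44, 42
The 2 values of 48 share dense rank 9.
Remaining distinct values take the next consecutive integers.
I has value 64 → rank 4.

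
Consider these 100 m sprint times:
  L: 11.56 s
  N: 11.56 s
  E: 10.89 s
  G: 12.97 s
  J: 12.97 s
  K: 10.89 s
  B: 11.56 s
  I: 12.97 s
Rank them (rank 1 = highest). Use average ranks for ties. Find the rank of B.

Sorted (descending): 12.97, 12.97, 12.97, 11.56, 11.56, 11.56, 10.89, 10.89
The 3 values of 12.97 occupy positions 1–3 → average rank 2.
The 3 values of 11.56 occupy positions 4–6 → average rank 5.
The 2 values of 10.89 occupy positions 7–8 → average rank (7+8)/2 = 7.5.
B has value 11.56 s → rank 5.

5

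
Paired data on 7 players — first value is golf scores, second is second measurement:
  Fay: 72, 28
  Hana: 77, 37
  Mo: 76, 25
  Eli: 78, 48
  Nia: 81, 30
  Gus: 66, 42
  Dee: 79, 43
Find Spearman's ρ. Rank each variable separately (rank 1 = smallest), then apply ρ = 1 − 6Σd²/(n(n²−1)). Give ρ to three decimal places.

Ranks of variable 1: 2, 4, 3, 5, 7, 1, 6
Ranks of variable 2: 2, 4, 1, 7, 3, 5, 6
d = r₁ − r₂: 0, 0, 2, -2, 4, -4, 0
d²: 0, 0, 4, 4, 16, 16, 0; Σd² = 40
ρ = 1 − 6·40/(7·48) = 1 − 240/336 = 0.286

0.286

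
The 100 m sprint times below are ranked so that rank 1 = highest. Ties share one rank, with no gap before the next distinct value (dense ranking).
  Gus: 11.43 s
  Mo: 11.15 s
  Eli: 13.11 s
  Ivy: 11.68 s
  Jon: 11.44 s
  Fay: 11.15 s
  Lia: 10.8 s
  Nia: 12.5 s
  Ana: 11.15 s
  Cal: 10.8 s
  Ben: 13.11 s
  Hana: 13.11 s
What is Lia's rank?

7

Sorted (descending): 13.11, 13.11, 13.11, 12.5, 11.68, 11.44, 11.43, 11.15, 11.15, 11.15, 10.8, 10.8
The 3 values of 13.11 share dense rank 1.
The 3 values of 11.15 share dense rank 6.
The 2 values of 10.8 share dense rank 7.
Remaining distinct values take the next consecutive integers.
Lia has value 10.8 s → rank 7.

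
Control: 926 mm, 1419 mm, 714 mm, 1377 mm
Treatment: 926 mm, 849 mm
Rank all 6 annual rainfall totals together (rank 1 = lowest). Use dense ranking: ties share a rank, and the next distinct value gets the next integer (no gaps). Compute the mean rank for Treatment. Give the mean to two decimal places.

2.50

Sorted (ascending): 714, 849, 926, 926, 1377, 1419
The 2 values of 926 share dense rank 3.
Remaining distinct values take the next consecutive integers.
Treatment values → pooled ranks: 926→3, 849→2
Mean rank = (3 + 2) / 2 = 2.50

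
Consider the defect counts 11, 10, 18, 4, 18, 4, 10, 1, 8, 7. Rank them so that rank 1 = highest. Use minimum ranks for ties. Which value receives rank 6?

Sorted (descending): 18, 18, 11, 10, 10, 8, 7, 4, 4, 1
The 2 values of 18 occupy positions 1–2 → each gets rank 1.
The 2 values of 10 occupy positions 4–5 → each gets rank 4.
The 2 values of 4 occupy positions 8–9 → each gets rank 8.
Rank 6 → value 8.

8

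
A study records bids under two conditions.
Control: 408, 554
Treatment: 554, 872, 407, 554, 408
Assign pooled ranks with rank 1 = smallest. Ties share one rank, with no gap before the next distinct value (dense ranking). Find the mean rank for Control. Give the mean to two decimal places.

Sorted (ascending): 407, 408, 408, 554, 554, 554, 872
The 2 values of 408 share dense rank 2.
The 3 values of 554 share dense rank 3.
Remaining distinct values take the next consecutive integers.
Control values → pooled ranks: 408→2, 554→3
Mean rank = (2 + 3) / 2 = 2.50

2.50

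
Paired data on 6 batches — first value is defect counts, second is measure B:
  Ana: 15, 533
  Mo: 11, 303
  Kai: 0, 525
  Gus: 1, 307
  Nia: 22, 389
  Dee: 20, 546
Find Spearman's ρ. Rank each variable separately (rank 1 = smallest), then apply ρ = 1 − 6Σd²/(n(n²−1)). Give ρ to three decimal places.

Ranks of variable 1: 4, 3, 1, 2, 6, 5
Ranks of variable 2: 5, 1, 4, 2, 3, 6
d = r₁ − r₂: -1, 2, -3, 0, 3, -1
d²: 1, 4, 9, 0, 9, 1; Σd² = 24
ρ = 1 − 6·24/(6·35) = 1 − 144/210 = 0.314

0.314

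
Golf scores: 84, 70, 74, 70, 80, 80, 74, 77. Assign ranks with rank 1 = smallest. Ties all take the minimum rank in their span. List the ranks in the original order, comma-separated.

8, 1, 3, 1, 6, 6, 3, 5

Sorted (ascending): 70, 70, 74, 74, 77, 80, 80, 84
The 2 values of 70 occupy positions 1–2 → each gets rank 1.
The 2 values of 74 occupy positions 3–4 → each gets rank 3.
The 2 values of 80 occupy positions 6–7 → each gets rank 6.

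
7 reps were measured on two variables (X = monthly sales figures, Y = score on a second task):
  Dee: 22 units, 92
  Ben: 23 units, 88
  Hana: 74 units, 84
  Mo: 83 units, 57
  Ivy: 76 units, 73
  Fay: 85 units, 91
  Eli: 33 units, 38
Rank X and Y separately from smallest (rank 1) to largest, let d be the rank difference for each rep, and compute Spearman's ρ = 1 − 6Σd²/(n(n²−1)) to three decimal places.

Ranks of variable 1: 1, 2, 4, 6, 5, 7, 3
Ranks of variable 2: 7, 5, 4, 2, 3, 6, 1
d = r₁ − r₂: -6, -3, 0, 4, 2, 1, 2
d²: 36, 9, 0, 16, 4, 1, 4; Σd² = 70
ρ = 1 − 6·70/(7·48) = 1 − 420/336 = -0.250

-0.250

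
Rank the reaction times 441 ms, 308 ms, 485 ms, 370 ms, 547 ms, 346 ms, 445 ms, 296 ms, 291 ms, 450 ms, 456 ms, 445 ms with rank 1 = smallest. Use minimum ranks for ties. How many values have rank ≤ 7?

8

Sorted (ascending): 291, 296, 308, 346, 370, 441, 445, 445, 450, 456, 485, 547
The 2 values of 445 occupy positions 7–8 → each gets rank 7.
Ranks ≤ 7: {1, 2, 3, 4, 5, 6, 7, 7} → 8 values.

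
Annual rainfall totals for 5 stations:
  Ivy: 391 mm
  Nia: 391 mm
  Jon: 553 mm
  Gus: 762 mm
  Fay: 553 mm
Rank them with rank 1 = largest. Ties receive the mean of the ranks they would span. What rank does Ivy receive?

Sorted (descending): 762, 553, 553, 391, 391
The 2 values of 553 occupy positions 2–3 → average rank (2+3)/2 = 2.5.
The 2 values of 391 occupy positions 4–5 → average rank (4+5)/2 = 4.5.
Ivy has value 391 mm → rank 4.5.

4.5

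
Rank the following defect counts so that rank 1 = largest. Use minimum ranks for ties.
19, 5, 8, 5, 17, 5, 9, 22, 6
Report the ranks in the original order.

2, 7, 5, 7, 3, 7, 4, 1, 6

Sorted (descending): 22, 19, 17, 9, 8, 6, 5, 5, 5
The 3 values of 5 occupy positions 7–9 → each gets rank 7.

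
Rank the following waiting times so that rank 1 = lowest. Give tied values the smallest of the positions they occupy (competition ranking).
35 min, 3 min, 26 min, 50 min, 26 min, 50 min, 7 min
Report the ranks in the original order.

Sorted (ascending): 3, 7, 26, 26, 35, 50, 50
The 2 values of 26 occupy positions 3–4 → each gets rank 3.
The 2 values of 50 occupy positions 6–7 → each gets rank 6.

5, 1, 3, 6, 3, 6, 2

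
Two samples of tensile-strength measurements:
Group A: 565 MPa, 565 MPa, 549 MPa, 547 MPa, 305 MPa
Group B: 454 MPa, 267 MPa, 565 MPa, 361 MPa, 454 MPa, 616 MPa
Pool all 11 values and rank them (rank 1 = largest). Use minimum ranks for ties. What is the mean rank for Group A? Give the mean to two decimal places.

5.00

Sorted (descending): 616, 565, 565, 565, 549, 547, 454, 454, 361, 305, 267
The 3 values of 565 occupy positions 2–4 → each gets rank 2.
The 2 values of 454 occupy positions 7–8 → each gets rank 7.
Group A values → pooled ranks: 565→2, 565→2, 549→5, 547→6, 305→10
Mean rank = (2 + 2 + 5 + 6 + 10) / 5 = 5.00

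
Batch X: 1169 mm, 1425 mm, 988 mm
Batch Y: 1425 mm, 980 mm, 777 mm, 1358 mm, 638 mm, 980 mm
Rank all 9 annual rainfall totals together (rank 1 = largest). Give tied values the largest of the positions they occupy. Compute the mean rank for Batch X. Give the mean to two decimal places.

Sorted (descending): 1425, 1425, 1358, 1169, 988, 980, 980, 777, 638
The 2 values of 1425 occupy positions 1–2 → each gets rank 2.
The 2 values of 980 occupy positions 6–7 → each gets rank 7.
Batch X values → pooled ranks: 1169→4, 1425→2, 988→5
Mean rank = (4 + 2 + 5) / 3 = 3.67

3.67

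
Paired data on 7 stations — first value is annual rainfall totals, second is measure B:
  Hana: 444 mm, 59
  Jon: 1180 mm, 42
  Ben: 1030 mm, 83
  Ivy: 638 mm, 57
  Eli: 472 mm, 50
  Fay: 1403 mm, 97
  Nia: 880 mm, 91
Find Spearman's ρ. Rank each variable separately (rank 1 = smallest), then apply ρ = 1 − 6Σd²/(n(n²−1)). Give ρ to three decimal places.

0.321

Ranks of variable 1: 1, 6, 5, 3, 2, 7, 4
Ranks of variable 2: 4, 1, 5, 3, 2, 7, 6
d = r₁ − r₂: -3, 5, 0, 0, 0, 0, -2
d²: 9, 25, 0, 0, 0, 0, 4; Σd² = 38
ρ = 1 − 6·38/(7·48) = 1 − 228/336 = 0.321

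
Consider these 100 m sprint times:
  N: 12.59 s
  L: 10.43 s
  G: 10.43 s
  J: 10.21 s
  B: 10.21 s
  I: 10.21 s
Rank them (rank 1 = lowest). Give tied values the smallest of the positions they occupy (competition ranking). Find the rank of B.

1

Sorted (ascending): 10.21, 10.21, 10.21, 10.43, 10.43, 12.59
The 3 values of 10.21 occupy positions 1–3 → each gets rank 1.
The 2 values of 10.43 occupy positions 4–5 → each gets rank 4.
B has value 10.21 s → rank 1.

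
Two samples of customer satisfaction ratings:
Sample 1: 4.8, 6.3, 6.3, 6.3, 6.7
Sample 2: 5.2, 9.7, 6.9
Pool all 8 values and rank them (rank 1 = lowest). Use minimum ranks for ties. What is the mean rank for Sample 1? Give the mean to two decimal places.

3.20

Sorted (ascending): 4.8, 5.2, 6.3, 6.3, 6.3, 6.7, 6.9, 9.7
The 3 values of 6.3 occupy positions 3–5 → each gets rank 3.
Sample 1 values → pooled ranks: 4.8→1, 6.3→3, 6.3→3, 6.3→3, 6.7→6
Mean rank = (1 + 3 + 3 + 3 + 6) / 5 = 3.20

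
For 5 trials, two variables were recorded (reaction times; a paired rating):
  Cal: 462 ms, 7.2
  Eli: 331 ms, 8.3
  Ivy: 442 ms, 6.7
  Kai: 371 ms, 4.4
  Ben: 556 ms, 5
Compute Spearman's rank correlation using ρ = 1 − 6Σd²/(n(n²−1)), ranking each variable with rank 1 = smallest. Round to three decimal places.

Ranks of variable 1: 4, 1, 3, 2, 5
Ranks of variable 2: 4, 5, 3, 1, 2
d = r₁ − r₂: 0, -4, 0, 1, 3
d²: 0, 16, 0, 1, 9; Σd² = 26
ρ = 1 − 6·26/(5·24) = 1 − 156/120 = -0.300

-0.300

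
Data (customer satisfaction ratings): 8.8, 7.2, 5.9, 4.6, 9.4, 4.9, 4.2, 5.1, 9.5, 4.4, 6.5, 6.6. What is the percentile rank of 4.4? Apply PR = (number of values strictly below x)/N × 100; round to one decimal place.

8.3

N = 12.
Strictly below 4.4: 1. Equal to 4.4: 1.
PR = 1/12 × 100 = 8.3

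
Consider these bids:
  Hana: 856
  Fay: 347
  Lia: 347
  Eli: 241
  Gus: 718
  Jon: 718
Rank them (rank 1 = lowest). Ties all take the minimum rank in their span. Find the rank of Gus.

Sorted (ascending): 241, 347, 347, 718, 718, 856
The 2 values of 347 occupy positions 2–3 → each gets rank 2.
The 2 values of 718 occupy positions 4–5 → each gets rank 4.
Gus has value 718 → rank 4.

4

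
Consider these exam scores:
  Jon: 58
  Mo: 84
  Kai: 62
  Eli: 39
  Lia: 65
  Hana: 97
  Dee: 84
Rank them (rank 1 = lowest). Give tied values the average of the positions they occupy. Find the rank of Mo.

Sorted (ascending): 39, 58, 62, 65, 84, 84, 97
The 2 values of 84 occupy positions 5–6 → average rank (5+6)/2 = 5.5.
Mo has value 84 → rank 5.5.

5.5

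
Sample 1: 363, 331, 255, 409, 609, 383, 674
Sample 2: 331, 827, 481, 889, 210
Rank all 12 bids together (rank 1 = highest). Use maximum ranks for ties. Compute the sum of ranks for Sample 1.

Sorted (descending): 889, 827, 674, 609, 481, 409, 383, 363, 331, 331, 255, 210
The 2 values of 331 occupy positions 9–10 → each gets rank 10.
Sample 1 values → pooled ranks: 363→8, 331→10, 255→11, 409→6, 609→4, 383→7, 674→3
Rank sum = 8 + 10 + 11 + 6 + 4 + 7 + 3 = 49

49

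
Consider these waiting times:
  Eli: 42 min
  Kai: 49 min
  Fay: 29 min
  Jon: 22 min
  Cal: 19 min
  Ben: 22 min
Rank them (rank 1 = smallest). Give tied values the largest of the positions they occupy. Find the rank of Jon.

3

Sorted (ascending): 19, 22, 22, 29, 42, 49
The 2 values of 22 occupy positions 2–3 → each gets rank 3.
Jon has value 22 min → rank 3.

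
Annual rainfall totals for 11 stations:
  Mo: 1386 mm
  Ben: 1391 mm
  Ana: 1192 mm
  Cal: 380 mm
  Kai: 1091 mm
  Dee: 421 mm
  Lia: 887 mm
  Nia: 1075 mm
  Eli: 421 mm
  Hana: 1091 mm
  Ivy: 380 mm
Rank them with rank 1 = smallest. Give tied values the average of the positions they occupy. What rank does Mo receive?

10

Sorted (ascending): 380, 380, 421, 421, 887, 1075, 1091, 1091, 1192, 1386, 1391
The 2 values of 380 occupy positions 1–2 → average rank (1+2)/2 = 1.5.
The 2 values of 421 occupy positions 3–4 → average rank (3+4)/2 = 3.5.
The 2 values of 1091 occupy positions 7–8 → average rank (7+8)/2 = 7.5.
Mo has value 1386 mm → rank 10.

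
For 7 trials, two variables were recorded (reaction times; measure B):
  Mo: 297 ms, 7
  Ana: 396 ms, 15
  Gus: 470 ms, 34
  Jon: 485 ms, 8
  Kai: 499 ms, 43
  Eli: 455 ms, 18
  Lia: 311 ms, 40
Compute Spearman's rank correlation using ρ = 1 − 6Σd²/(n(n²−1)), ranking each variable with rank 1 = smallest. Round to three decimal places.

0.429

Ranks of variable 1: 1, 3, 5, 6, 7, 4, 2
Ranks of variable 2: 1, 3, 5, 2, 7, 4, 6
d = r₁ − r₂: 0, 0, 0, 4, 0, 0, -4
d²: 0, 0, 0, 16, 0, 0, 16; Σd² = 32
ρ = 1 − 6·32/(7·48) = 1 − 192/336 = 0.429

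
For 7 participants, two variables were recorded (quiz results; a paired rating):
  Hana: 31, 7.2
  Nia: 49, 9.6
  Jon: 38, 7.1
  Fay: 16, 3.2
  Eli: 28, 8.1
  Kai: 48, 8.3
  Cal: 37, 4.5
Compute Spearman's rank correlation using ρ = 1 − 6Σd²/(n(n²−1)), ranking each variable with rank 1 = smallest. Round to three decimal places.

Ranks of variable 1: 3, 7, 5, 1, 2, 6, 4
Ranks of variable 2: 4, 7, 3, 1, 5, 6, 2
d = r₁ − r₂: -1, 0, 2, 0, -3, 0, 2
d²: 1, 0, 4, 0, 9, 0, 4; Σd² = 18
ρ = 1 − 6·18/(7·48) = 1 − 108/336 = 0.679

0.679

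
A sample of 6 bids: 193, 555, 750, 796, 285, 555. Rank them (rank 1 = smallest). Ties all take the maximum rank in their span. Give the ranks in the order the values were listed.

Sorted (ascending): 193, 285, 555, 555, 750, 796
The 2 values of 555 occupy positions 3–4 → each gets rank 4.

1, 4, 5, 6, 2, 4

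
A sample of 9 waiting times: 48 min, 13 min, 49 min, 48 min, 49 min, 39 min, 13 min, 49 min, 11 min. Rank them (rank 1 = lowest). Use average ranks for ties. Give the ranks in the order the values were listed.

5.5, 2.5, 8, 5.5, 8, 4, 2.5, 8, 1

Sorted (ascending): 11, 13, 13, 39, 48, 48, 49, 49, 49
The 2 values of 13 occupy positions 2–3 → average rank (2+3)/2 = 2.5.
The 2 values of 48 occupy positions 5–6 → average rank (5+6)/2 = 5.5.
The 3 values of 49 occupy positions 7–9 → average rank 8.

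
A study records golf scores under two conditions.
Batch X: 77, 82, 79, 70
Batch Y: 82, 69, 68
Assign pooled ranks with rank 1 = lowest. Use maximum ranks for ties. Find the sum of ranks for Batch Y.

Sorted (ascending): 68, 69, 70, 77, 79, 82, 82
The 2 values of 82 occupy positions 6–7 → each gets rank 7.
Batch Y values → pooled ranks: 82→7, 69→2, 68→1
Rank sum = 7 + 2 + 1 = 10

10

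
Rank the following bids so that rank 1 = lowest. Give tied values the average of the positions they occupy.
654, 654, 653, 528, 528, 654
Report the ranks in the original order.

Sorted (ascending): 528, 528, 653, 654, 654, 654
The 2 values of 528 occupy positions 1–2 → average rank (1+2)/2 = 1.5.
The 3 values of 654 occupy positions 4–6 → average rank 5.

5, 5, 3, 1.5, 1.5, 5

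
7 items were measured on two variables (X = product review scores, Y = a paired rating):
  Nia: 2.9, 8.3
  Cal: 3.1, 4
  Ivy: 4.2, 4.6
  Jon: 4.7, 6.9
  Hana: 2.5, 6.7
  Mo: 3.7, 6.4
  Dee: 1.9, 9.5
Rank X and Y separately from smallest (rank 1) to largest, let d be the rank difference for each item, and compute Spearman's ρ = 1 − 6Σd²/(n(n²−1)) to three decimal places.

Ranks of variable 1: 3, 4, 6, 7, 2, 5, 1
Ranks of variable 2: 6, 1, 2, 5, 4, 3, 7
d = r₁ − r₂: -3, 3, 4, 2, -2, 2, -6
d²: 9, 9, 16, 4, 4, 4, 36; Σd² = 82
ρ = 1 − 6·82/(7·48) = 1 − 492/336 = -0.464

-0.464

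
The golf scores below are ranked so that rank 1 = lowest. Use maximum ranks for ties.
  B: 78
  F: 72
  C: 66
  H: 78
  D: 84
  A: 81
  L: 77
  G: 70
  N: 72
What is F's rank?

4

Sorted (ascending): 66, 70, 72, 72, 77, 78, 78, 81, 84
The 2 values of 72 occupy positions 3–4 → each gets rank 4.
The 2 values of 78 occupy positions 6–7 → each gets rank 7.
F has value 72 → rank 4.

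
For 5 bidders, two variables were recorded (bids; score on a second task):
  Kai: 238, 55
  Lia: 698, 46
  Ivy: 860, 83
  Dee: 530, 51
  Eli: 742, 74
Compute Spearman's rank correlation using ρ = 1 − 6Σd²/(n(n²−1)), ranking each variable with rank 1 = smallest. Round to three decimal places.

0.600

Ranks of variable 1: 1, 3, 5, 2, 4
Ranks of variable 2: 3, 1, 5, 2, 4
d = r₁ − r₂: -2, 2, 0, 0, 0
d²: 4, 4, 0, 0, 0; Σd² = 8
ρ = 1 − 6·8/(5·24) = 1 − 48/120 = 0.600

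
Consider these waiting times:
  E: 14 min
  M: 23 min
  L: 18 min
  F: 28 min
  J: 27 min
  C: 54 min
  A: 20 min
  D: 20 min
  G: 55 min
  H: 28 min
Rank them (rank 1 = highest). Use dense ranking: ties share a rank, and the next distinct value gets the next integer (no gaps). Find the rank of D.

Sorted (descending): 55, 54, 28, 28, 27, 23, 20, 20, 18, 14
The 2 values of 28 share dense rank 3.
The 2 values of 20 share dense rank 6.
Remaining distinct values take the next consecutive integers.
D has value 20 min → rank 6.

6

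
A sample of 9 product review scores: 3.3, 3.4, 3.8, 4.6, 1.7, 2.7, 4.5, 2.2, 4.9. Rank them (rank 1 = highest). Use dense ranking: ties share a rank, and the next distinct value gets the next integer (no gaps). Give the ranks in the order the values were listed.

6, 5, 4, 2, 9, 7, 3, 8, 1

Sorted (descending): 4.9, 4.6, 4.5, 3.8, 3.4, 3.3, 2.7, 2.2, 1.7
No ties — each value takes its position as its rank.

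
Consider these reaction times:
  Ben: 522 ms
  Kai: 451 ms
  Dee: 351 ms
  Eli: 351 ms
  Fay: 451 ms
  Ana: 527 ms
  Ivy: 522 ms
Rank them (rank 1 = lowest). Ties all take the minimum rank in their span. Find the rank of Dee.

1

Sorted (ascending): 351, 351, 451, 451, 522, 522, 527
The 2 values of 351 occupy positions 1–2 → each gets rank 1.
The 2 values of 451 occupy positions 3–4 → each gets rank 3.
The 2 values of 522 occupy positions 5–6 → each gets rank 5.
Dee has value 351 ms → rank 1.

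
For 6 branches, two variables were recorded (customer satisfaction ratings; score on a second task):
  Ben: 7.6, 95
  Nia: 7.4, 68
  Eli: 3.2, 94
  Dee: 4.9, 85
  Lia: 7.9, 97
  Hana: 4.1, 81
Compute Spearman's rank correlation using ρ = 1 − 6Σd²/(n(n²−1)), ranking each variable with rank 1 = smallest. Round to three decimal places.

Ranks of variable 1: 5, 4, 1, 3, 6, 2
Ranks of variable 2: 5, 1, 4, 3, 6, 2
d = r₁ − r₂: 0, 3, -3, 0, 0, 0
d²: 0, 9, 9, 0, 0, 0; Σd² = 18
ρ = 1 − 6·18/(6·35) = 1 − 108/210 = 0.486

0.486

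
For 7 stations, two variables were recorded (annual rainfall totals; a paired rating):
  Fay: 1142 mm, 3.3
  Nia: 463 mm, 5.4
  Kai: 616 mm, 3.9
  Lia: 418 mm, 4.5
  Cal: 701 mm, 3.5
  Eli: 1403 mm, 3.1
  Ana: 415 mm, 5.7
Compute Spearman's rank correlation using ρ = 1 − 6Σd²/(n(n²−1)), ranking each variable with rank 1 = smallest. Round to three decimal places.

Ranks of variable 1: 6, 3, 4, 2, 5, 7, 1
Ranks of variable 2: 2, 6, 4, 5, 3, 1, 7
d = r₁ − r₂: 4, -3, 0, -3, 2, 6, -6
d²: 16, 9, 0, 9, 4, 36, 36; Σd² = 110
ρ = 1 − 6·110/(7·48) = 1 − 660/336 = -0.964

-0.964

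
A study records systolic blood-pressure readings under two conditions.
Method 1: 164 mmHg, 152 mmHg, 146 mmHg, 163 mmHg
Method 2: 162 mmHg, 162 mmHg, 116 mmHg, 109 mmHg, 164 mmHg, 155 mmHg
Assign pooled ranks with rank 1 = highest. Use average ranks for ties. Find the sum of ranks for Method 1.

19.5

Sorted (descending): 164, 164, 163, 162, 162, 155, 152, 146, 116, 109
The 2 values of 164 occupy positions 1–2 → average rank (1+2)/2 = 1.5.
The 2 values of 162 occupy positions 4–5 → average rank (4+5)/2 = 4.5.
Method 1 values → pooled ranks: 164→1.5, 152→7, 146→8, 163→3
Rank sum = 1.5 + 7 + 8 + 3 = 19.5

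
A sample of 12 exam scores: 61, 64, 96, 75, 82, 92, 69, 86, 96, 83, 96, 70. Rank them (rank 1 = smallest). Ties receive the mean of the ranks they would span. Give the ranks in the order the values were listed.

1, 2, 11, 5, 6, 9, 3, 8, 11, 7, 11, 4

Sorted (ascending): 61, 64, 69, 70, 75, 82, 83, 86, 92, 96, 96, 96
The 3 values of 96 occupy positions 10–12 → average rank 11.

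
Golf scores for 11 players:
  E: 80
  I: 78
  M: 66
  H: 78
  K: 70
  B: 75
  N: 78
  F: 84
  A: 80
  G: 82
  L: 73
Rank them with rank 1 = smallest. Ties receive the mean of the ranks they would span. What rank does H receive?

6

Sorted (ascending): 66, 70, 73, 75, 78, 78, 78, 80, 80, 82, 84
The 3 values of 78 occupy positions 5–7 → average rank 6.
The 2 values of 80 occupy positions 8–9 → average rank (8+9)/2 = 8.5.
H has value 78 → rank 6.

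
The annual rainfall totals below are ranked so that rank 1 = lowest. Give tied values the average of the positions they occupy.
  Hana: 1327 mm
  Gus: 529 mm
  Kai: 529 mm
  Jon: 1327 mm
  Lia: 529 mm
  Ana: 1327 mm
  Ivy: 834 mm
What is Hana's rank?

6

Sorted (ascending): 529, 529, 529, 834, 1327, 1327, 1327
The 3 values of 529 occupy positions 1–3 → average rank 2.
The 3 values of 1327 occupy positions 5–7 → average rank 6.
Hana has value 1327 mm → rank 6.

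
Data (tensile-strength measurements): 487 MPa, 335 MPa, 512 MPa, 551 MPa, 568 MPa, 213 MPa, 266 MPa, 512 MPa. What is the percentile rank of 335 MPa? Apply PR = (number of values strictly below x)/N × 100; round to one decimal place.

25.0

N = 8.
Strictly below 335: 2. Equal to 335: 1.
PR = 2/8 × 100 = 25.0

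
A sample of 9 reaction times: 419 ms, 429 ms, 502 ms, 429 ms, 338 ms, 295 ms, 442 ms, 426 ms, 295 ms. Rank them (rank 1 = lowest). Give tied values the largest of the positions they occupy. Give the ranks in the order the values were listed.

4, 7, 9, 7, 3, 2, 8, 5, 2

Sorted (ascending): 295, 295, 338, 419, 426, 429, 429, 442, 502
The 2 values of 295 occupy positions 1–2 → each gets rank 2.
The 2 values of 429 occupy positions 6–7 → each gets rank 7.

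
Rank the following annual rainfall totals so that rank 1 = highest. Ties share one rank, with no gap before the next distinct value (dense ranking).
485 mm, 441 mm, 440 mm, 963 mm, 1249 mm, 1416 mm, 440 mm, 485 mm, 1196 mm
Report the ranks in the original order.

Sorted (descending): 1416, 1249, 1196, 963, 485, 485, 441, 440, 440
The 2 values of 485 share dense rank 5.
The 2 values of 440 share dense rank 7.
Remaining distinct values take the next consecutive integers.

5, 6, 7, 4, 2, 1, 7, 5, 3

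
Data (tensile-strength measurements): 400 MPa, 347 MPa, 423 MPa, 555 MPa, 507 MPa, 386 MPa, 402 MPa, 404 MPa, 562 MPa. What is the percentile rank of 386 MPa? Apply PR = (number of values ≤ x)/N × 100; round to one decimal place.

22.2

N = 9.
Strictly below 386: 1. Equal to 386: 1.
PR = 2/9 × 100 = 22.2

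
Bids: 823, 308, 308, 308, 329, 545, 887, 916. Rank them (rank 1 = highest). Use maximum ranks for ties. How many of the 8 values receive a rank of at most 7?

Sorted (descending): 916, 887, 823, 545, 329, 308, 308, 308
The 3 values of 308 occupy positions 6–8 → each gets rank 8.
Ranks ≤ 7: {1, 2, 3, 4, 5} → 5 values.

5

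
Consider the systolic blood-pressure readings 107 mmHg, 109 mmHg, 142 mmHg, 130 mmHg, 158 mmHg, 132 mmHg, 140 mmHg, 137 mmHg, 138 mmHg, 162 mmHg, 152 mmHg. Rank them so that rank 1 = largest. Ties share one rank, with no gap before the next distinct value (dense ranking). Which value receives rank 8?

132

Sorted (descending): 162, 158, 152, 142, 140, 138, 137, 132, 130, 109, 107
No ties — each value takes its position as its rank.
Rank 8 → value 132.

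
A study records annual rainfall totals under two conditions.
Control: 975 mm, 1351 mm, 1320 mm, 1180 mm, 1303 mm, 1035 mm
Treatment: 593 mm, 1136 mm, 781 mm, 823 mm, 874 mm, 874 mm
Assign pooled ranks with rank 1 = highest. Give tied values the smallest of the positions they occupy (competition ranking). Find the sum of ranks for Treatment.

54

Sorted (descending): 1351, 1320, 1303, 1180, 1136, 1035, 975, 874, 874, 823, 781, 593
The 2 values of 874 occupy positions 8–9 → each gets rank 8.
Treatment values → pooled ranks: 593→12, 1136→5, 781→11, 823→10, 874→8, 874→8
Rank sum = 12 + 5 + 11 + 10 + 8 + 8 = 54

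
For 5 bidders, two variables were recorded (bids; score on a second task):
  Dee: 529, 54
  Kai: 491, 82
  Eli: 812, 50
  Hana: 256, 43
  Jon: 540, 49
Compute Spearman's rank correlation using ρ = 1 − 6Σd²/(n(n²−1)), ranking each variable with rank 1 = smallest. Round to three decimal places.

Ranks of variable 1: 3, 2, 5, 1, 4
Ranks of variable 2: 4, 5, 3, 1, 2
d = r₁ − r₂: -1, -3, 2, 0, 2
d²: 1, 9, 4, 0, 4; Σd² = 18
ρ = 1 − 6·18/(5·24) = 1 − 108/120 = 0.100

0.100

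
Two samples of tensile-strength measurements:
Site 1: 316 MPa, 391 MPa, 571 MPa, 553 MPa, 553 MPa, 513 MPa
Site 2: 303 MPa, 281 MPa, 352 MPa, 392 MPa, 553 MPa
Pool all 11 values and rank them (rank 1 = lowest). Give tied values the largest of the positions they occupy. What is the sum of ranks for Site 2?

Sorted (ascending): 281, 303, 316, 352, 391, 392, 513, 553, 553, 553, 571
The 3 values of 553 occupy positions 8–10 → each gets rank 10.
Site 2 values → pooled ranks: 303→2, 281→1, 352→4, 392→6, 553→10
Rank sum = 2 + 1 + 4 + 6 + 10 = 23

23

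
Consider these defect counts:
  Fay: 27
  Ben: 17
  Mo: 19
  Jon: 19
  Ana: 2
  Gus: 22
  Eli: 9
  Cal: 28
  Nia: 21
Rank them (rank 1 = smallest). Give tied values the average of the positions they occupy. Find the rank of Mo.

4.5

Sorted (ascending): 2, 9, 17, 19, 19, 21, 22, 27, 28
The 2 values of 19 occupy positions 4–5 → average rank (4+5)/2 = 4.5.
Mo has value 19 → rank 4.5.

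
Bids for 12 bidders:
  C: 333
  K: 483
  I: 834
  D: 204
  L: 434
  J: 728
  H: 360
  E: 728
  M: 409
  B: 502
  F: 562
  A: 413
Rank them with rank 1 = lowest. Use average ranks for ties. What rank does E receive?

10.5

Sorted (ascending): 204, 333, 360, 409, 413, 434, 483, 502, 562, 728, 728, 834
The 2 values of 728 occupy positions 10–11 → average rank (10+11)/2 = 10.5.
E has value 728 → rank 10.5.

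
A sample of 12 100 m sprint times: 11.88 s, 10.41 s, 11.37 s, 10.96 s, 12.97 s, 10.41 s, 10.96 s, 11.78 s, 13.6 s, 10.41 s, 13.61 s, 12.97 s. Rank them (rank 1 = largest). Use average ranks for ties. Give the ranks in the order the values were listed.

5, 11, 7, 8.5, 3.5, 11, 8.5, 6, 2, 11, 1, 3.5

Sorted (descending): 13.61, 13.6, 12.97, 12.97, 11.88, 11.78, 11.37, 10.96, 10.96, 10.41, 10.41, 10.41
The 2 values of 12.97 occupy positions 3–4 → average rank (3+4)/2 = 3.5.
The 2 values of 10.96 occupy positions 8–9 → average rank (8+9)/2 = 8.5.
The 3 values of 10.41 occupy positions 10–12 → average rank 11.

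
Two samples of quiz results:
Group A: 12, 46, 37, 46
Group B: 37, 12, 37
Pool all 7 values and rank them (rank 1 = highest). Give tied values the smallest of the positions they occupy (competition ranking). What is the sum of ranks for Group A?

Sorted (descending): 46, 46, 37, 37, 37, 12, 12
The 2 values of 46 occupy positions 1–2 → each gets rank 1.
The 3 values of 37 occupy positions 3–5 → each gets rank 3.
The 2 values of 12 occupy positions 6–7 → each gets rank 6.
Group A values → pooled ranks: 12→6, 46→1, 37→3, 46→1
Rank sum = 6 + 1 + 3 + 1 = 11

11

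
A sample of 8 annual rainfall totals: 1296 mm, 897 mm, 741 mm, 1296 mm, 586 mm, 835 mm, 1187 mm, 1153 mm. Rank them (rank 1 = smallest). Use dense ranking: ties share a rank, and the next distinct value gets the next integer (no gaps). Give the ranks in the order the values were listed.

7, 4, 2, 7, 1, 3, 6, 5

Sorted (ascending): 586, 741, 835, 897, 1153, 1187, 1296, 1296
The 2 values of 1296 share dense rank 7.
Remaining distinct values take the next consecutive integers.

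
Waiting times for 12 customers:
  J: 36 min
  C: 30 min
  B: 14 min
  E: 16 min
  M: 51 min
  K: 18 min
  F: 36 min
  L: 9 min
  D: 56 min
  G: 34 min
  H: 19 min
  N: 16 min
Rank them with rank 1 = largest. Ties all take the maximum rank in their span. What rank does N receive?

10

Sorted (descending): 56, 51, 36, 36, 34, 30, 19, 18, 16, 16, 14, 9
The 2 values of 36 occupy positions 3–4 → each gets rank 4.
The 2 values of 16 occupy positions 9–10 → each gets rank 10.
N has value 16 min → rank 10.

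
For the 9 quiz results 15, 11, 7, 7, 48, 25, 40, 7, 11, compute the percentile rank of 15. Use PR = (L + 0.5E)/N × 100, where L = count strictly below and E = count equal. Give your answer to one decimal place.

N = 9.
Strictly below 15: 5. Equal to 15: 1.
PR = (5 + 0.5·1)/9 × 100 = 61.1

61.1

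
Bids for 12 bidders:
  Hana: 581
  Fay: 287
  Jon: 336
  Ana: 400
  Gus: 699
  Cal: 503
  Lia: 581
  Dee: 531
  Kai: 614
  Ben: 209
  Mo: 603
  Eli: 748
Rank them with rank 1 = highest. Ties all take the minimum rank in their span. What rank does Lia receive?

5

Sorted (descending): 748, 699, 614, 603, 581, 581, 531, 503, 400, 336, 287, 209
The 2 values of 581 occupy positions 5–6 → each gets rank 5.
Lia has value 581 → rank 5.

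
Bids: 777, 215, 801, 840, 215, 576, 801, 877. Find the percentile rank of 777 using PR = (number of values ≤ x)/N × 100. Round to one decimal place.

50.0

N = 8.
Strictly below 777: 3. Equal to 777: 1.
PR = 4/8 × 100 = 50.0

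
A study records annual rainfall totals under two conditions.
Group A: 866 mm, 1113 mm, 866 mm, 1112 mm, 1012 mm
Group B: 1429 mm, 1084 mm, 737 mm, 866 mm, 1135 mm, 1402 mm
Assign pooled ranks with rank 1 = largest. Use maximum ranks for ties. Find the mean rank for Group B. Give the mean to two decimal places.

Sorted (descending): 1429, 1402, 1135, 1113, 1112, 1084, 1012, 866, 866, 866, 737
The 3 values of 866 occupy positions 8–10 → each gets rank 10.
Group B values → pooled ranks: 1429→1, 1084→6, 737→11, 866→10, 1135→3, 1402→2
Mean rank = (1 + 6 + 11 + 10 + 3 + 2) / 6 = 5.50

5.50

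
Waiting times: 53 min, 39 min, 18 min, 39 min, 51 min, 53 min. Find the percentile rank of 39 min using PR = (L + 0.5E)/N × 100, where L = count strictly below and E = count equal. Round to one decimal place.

33.3

N = 6.
Strictly below 39: 1. Equal to 39: 2.
PR = (1 + 0.5·2)/6 × 100 = 33.3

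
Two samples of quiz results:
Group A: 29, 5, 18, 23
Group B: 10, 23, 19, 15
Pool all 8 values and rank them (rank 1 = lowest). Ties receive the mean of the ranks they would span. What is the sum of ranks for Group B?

Sorted (ascending): 5, 10, 15, 18, 19, 23, 23, 29
The 2 values of 23 occupy positions 6–7 → average rank (6+7)/2 = 6.5.
Group B values → pooled ranks: 10→2, 23→6.5, 19→5, 15→3
Rank sum = 2 + 6.5 + 5 + 3 = 16.5

16.5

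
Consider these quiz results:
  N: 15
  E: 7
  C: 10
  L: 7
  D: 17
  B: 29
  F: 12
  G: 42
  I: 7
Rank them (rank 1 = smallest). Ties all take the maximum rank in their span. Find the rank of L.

3

Sorted (ascending): 7, 7, 7, 10, 12, 15, 17, 29, 42
The 3 values of 7 occupy positions 1–3 → each gets rank 3.
L has value 7 → rank 3.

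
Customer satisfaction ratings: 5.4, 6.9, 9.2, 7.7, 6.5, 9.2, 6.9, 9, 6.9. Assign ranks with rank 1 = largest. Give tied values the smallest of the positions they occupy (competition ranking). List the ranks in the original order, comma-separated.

9, 5, 1, 4, 8, 1, 5, 3, 5

Sorted (descending): 9.2, 9.2, 9, 7.7, 6.9, 6.9, 6.9, 6.5, 5.4
The 2 values of 9.2 occupy positions 1–2 → each gets rank 1.
The 3 values of 6.9 occupy positions 5–7 → each gets rank 5.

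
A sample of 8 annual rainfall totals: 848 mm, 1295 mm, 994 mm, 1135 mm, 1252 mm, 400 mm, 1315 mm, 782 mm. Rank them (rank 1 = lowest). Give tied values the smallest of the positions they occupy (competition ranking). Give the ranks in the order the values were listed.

Sorted (ascending): 400, 782, 848, 994, 1135, 1252, 1295, 1315
No ties — each value takes its position as its rank.

3, 7, 4, 5, 6, 1, 8, 2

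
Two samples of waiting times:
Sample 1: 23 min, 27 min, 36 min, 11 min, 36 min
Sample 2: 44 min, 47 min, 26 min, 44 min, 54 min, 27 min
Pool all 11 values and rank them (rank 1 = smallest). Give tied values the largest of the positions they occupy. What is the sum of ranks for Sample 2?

47

Sorted (ascending): 11, 23, 26, 27, 27, 36, 36, 44, 44, 47, 54
The 2 values of 27 occupy positions 4–5 → each gets rank 5.
The 2 values of 36 occupy positions 6–7 → each gets rank 7.
The 2 values of 44 occupy positions 8–9 → each gets rank 9.
Sample 2 values → pooled ranks: 44→9, 47→10, 26→3, 44→9, 54→11, 27→5
Rank sum = 9 + 10 + 3 + 9 + 11 + 5 = 47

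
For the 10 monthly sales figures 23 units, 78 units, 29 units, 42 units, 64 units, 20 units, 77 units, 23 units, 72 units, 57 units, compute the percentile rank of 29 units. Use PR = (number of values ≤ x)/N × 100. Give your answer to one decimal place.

N = 10.
Strictly below 29: 3. Equal to 29: 1.
PR = 4/10 × 100 = 40.0

40.0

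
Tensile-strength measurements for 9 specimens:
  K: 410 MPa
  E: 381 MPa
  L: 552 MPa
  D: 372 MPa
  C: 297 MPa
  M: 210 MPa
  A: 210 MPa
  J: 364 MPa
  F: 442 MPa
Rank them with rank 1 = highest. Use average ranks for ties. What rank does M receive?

8.5

Sorted (descending): 552, 442, 410, 381, 372, 364, 297, 210, 210
The 2 values of 210 occupy positions 8–9 → average rank (8+9)/2 = 8.5.
M has value 210 MPa → rank 8.5.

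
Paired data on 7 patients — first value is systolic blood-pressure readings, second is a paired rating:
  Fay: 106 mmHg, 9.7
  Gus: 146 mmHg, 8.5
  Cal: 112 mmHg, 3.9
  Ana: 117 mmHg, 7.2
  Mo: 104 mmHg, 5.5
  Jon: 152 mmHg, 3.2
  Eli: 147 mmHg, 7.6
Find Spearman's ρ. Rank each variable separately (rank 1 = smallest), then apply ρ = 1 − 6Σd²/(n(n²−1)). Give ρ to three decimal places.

Ranks of variable 1: 2, 5, 3, 4, 1, 7, 6
Ranks of variable 2: 7, 6, 2, 4, 3, 1, 5
d = r₁ − r₂: -5, -1, 1, 0, -2, 6, 1
d²: 25, 1, 1, 0, 4, 36, 1; Σd² = 68
ρ = 1 − 6·68/(7·48) = 1 − 408/336 = -0.214

-0.214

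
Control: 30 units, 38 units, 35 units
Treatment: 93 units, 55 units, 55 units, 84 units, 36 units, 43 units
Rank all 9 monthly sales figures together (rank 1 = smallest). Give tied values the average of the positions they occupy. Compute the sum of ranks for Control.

Sorted (ascending): 30, 35, 36, 38, 43, 55, 55, 84, 93
The 2 values of 55 occupy positions 6–7 → average rank (6+7)/2 = 6.5.
Control values → pooled ranks: 30→1, 38→4, 35→2
Rank sum = 1 + 4 + 2 = 7

7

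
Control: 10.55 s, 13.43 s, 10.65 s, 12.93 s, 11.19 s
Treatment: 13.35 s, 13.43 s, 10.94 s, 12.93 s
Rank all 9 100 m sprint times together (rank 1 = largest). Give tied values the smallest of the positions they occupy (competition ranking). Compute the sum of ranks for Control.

28

Sorted (descending): 13.43, 13.43, 13.35, 12.93, 12.93, 11.19, 10.94, 10.65, 10.55
The 2 values of 13.43 occupy positions 1–2 → each gets rank 1.
The 2 values of 12.93 occupy positions 4–5 → each gets rank 4.
Control values → pooled ranks: 10.55→9, 13.43→1, 10.65→8, 12.93→4, 11.19→6
Rank sum = 9 + 1 + 8 + 4 + 6 = 28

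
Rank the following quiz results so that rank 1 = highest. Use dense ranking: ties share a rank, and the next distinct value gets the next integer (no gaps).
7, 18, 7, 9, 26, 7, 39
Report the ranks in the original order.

Sorted (descending): 39, 26, 18, 9, 7, 7, 7
The 3 values of 7 share dense rank 5.
Remaining distinct values take the next consecutive integers.

5, 3, 5, 4, 2, 5, 1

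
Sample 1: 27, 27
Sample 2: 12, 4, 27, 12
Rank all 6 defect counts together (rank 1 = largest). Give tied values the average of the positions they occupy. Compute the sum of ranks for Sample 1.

4

Sorted (descending): 27, 27, 27, 12, 12, 4
The 3 values of 27 occupy positions 1–3 → average rank 2.
The 2 values of 12 occupy positions 4–5 → average rank (4+5)/2 = 4.5.
Sample 1 values → pooled ranks: 27→2, 27→2
Rank sum = 2 + 2 = 4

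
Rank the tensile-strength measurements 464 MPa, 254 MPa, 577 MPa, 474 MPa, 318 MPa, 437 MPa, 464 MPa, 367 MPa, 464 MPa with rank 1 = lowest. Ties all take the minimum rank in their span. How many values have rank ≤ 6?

7

Sorted (ascending): 254, 318, 367, 437, 464, 464, 464, 474, 577
The 3 values of 464 occupy positions 5–7 → each gets rank 5.
Ranks ≤ 6: {1, 2, 3, 4, 5, 5, 5} → 7 values.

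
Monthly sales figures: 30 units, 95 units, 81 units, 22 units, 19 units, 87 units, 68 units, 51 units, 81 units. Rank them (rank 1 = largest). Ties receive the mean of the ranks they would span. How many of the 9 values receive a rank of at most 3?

2

Sorted (descending): 95, 87, 81, 81, 68, 51, 30, 22, 19
The 2 values of 81 occupy positions 3–4 → average rank (3+4)/2 = 3.5.
Ranks ≤ 3: {1, 2} → 2 values.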